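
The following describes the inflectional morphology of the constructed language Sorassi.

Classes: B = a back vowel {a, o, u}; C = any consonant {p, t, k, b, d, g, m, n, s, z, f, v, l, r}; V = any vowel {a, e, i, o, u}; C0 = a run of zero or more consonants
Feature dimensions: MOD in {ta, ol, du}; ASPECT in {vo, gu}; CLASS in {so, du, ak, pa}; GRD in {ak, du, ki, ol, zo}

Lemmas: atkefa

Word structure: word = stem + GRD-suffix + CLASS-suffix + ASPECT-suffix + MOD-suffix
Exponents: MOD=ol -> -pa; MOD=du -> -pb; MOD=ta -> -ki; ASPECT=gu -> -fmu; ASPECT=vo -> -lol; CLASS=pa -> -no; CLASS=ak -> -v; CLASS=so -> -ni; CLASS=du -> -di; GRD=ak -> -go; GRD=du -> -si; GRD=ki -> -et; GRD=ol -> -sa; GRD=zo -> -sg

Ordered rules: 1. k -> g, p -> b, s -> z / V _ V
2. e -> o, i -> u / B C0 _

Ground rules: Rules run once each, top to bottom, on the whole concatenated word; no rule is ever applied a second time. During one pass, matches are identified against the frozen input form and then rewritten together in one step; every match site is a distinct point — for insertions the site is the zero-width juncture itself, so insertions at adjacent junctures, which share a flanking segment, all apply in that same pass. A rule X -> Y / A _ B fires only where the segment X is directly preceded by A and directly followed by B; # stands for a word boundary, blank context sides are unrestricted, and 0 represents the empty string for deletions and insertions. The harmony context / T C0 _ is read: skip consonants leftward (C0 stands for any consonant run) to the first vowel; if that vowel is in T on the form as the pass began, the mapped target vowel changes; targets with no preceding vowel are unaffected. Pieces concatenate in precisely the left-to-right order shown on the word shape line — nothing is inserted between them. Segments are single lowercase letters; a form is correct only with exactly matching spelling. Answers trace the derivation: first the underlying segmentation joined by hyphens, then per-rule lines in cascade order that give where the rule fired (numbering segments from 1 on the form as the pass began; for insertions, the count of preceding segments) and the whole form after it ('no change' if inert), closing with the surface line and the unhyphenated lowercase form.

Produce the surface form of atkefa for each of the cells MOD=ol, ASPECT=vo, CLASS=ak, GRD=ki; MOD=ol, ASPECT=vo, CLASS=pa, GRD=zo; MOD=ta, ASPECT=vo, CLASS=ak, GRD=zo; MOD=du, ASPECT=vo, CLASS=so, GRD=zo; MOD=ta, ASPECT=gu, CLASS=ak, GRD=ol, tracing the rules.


cell MOD=ol, ASPECT=vo, CLASS=ak, GRD=ki:
underlying: atkefa-et-v-lol-pa
1. k -> g, p -> b, s -> z / V _ V: no change
2. e -> o, i -> u / B C0 _: fires at position(s) 4, 7: atkofaotvlolpa
surface: atkofaotvlolpa

cell MOD=ol, ASPECT=vo, CLASS=pa, GRD=zo:
underlying: atkefa-sg-no-lol-pa
1. k -> g, p -> b, s -> z / V _ V: no change
2. e -> o, i -> u / B C0 _: fires at position(s) 4: atkofasgnololpa
surface: atkofasgnololpa

cell MOD=ta, ASPECT=vo, CLASS=ak, GRD=zo:
underlying: atkefa-sg-v-lol-ki
1. k -> g, p -> b, s -> z / V _ V: no change
2. e -> o, i -> u / B C0 _: fires at position(s) 4, 14: atkofasgvlolku
surface: atkofasgvlolku

cell MOD=du, ASPECT=vo, CLASS=so, GRD=zo:
underlying: atkefa-sg-ni-lol-pb
1. k -> g, p -> b, s -> z / V _ V: no change
2. e -> o, i -> u / B C0 _: fires at position(s) 4, 10: atkofasgnulolpb
surface: atkofasgnulolpb

cell MOD=ta, ASPECT=gu, CLASS=ak, GRD=ol:
underlying: atkefa-sa-v-fmu-ki
1. k -> g, p -> b, s -> z / V _ V: fires at position(s) 7, 13: atkefazavfmugi
2. e -> o, i -> u / B C0 _: fires at position(s) 4, 14: atkofazavfmugu
surface: atkofazavfmugu


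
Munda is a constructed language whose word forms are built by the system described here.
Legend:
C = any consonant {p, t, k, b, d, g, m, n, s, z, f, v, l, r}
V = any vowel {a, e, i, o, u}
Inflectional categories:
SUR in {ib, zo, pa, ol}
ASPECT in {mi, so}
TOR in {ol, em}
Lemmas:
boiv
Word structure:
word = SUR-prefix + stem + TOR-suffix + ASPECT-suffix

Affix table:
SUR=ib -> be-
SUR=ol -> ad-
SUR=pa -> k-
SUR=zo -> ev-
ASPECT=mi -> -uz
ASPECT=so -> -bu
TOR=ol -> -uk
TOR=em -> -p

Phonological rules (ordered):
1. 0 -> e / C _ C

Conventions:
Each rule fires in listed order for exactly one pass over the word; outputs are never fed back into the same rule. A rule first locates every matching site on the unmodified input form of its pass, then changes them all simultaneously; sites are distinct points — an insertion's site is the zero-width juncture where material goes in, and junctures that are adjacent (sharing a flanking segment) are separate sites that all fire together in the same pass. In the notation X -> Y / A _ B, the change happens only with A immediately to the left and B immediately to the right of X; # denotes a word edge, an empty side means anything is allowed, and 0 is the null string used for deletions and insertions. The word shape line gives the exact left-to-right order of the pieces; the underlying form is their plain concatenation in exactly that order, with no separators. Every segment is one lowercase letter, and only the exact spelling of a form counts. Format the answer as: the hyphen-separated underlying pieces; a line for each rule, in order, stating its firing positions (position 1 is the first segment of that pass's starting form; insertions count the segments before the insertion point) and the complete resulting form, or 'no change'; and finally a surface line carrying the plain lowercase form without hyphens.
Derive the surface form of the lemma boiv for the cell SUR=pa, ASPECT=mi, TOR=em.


underlying: k-boiv-p-uz
1. 0 -> e / C _ C: inserts after position(s) 1, 5: keboivepuz
surface: keboivepuz


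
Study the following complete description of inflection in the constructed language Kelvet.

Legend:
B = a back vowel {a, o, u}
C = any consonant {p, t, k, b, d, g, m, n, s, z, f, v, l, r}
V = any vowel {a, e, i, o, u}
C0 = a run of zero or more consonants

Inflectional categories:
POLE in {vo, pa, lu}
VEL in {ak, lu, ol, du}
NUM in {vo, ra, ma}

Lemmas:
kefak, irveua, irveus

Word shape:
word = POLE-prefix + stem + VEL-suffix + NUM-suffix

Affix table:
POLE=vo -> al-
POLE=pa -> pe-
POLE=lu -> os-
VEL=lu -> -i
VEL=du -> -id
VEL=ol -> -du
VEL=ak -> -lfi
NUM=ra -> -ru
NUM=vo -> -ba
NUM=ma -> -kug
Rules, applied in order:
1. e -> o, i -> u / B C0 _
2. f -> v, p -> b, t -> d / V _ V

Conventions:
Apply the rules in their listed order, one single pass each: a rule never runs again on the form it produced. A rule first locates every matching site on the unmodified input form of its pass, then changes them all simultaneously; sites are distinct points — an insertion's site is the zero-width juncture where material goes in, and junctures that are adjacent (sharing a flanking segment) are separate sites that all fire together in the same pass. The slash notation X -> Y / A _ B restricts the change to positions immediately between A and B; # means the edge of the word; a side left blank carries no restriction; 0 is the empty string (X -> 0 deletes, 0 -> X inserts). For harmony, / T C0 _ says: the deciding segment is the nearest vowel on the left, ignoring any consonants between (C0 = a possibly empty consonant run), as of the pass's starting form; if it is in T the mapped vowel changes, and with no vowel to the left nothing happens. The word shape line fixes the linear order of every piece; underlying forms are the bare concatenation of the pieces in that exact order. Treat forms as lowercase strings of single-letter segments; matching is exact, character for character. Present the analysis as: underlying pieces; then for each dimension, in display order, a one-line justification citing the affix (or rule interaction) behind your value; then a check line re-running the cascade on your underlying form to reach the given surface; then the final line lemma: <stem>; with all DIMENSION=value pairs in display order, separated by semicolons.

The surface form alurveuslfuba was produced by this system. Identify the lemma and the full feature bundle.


underlying: al-irveus-lfi-ba
POLE=vo - signalled by the affix al-
VEL=ak - signalled by the affix -lfi
NUM=vo - signalled by the affix -ba
check: alirveuslfiba -> alurveuslfuba -> alurveuslfuba
lemma: irveus; POLE=vo; VEL=ak; NUM=vo


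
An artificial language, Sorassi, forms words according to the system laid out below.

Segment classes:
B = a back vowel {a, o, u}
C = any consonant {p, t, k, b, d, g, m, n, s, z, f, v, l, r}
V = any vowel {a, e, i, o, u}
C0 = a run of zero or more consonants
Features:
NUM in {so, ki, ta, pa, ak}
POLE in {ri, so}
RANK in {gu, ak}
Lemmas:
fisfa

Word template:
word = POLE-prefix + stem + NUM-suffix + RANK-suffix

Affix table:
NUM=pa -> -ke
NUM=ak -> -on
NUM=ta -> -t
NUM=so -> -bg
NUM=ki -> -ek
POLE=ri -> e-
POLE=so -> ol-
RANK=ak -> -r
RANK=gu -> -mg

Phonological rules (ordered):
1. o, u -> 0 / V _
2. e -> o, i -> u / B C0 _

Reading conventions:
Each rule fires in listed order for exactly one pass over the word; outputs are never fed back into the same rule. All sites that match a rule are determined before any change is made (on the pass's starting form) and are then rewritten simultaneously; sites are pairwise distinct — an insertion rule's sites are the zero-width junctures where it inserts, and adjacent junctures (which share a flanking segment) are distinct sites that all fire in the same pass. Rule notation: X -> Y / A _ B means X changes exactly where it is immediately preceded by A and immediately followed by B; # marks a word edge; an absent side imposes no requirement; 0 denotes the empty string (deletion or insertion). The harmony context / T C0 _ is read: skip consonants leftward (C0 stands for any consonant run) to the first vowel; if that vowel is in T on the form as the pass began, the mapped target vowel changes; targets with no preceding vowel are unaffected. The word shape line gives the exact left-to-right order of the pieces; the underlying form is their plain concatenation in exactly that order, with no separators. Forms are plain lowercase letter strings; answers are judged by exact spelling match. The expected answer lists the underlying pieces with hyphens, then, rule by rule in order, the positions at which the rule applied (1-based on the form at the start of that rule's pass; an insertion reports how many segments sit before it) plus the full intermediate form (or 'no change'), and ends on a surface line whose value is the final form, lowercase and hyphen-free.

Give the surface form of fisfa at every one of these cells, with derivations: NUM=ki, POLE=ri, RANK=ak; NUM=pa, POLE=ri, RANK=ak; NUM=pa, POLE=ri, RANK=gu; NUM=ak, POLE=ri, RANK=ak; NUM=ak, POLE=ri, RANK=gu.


cell NUM=ki, POLE=ri, RANK=ak:
underlying: e-fisfa-ek-r
1. o, u -> 0 / V _: no change
2. e -> o, i -> u / B C0 _: fires at position(s) 7: efisfaokr
surface: efisfaokr

cell NUM=pa, POLE=ri, RANK=ak:
underlying: e-fisfa-ke-r
1. o, u -> 0 / V _: no change
2. e -> o, i -> u / B C0 _: fires at position(s) 8: efisfakor
surface: efisfakor

cell NUM=pa, POLE=ri, RANK=gu:
underlying: e-fisfa-ke-mg
1. o, u -> 0 / V _: no change
2. e -> o, i -> u / B C0 _: fires at position(s) 8: efisfakomg
surface: efisfakomg

cell NUM=ak, POLE=ri, RANK=ak:
underlying: e-fisfa-on-r
1. o, u -> 0 / V _: fires at position(s) 7: efisfanr
2. e -> o, i -> u / B C0 _: no change
surface: efisfanr

cell NUM=ak, POLE=ri, RANK=gu:
underlying: e-fisfa-on-mg
1. o, u -> 0 / V _: fires at position(s) 7: efisfanmg
2. e -> o, i -> u / B C0 _: no change
surface: efisfanmg


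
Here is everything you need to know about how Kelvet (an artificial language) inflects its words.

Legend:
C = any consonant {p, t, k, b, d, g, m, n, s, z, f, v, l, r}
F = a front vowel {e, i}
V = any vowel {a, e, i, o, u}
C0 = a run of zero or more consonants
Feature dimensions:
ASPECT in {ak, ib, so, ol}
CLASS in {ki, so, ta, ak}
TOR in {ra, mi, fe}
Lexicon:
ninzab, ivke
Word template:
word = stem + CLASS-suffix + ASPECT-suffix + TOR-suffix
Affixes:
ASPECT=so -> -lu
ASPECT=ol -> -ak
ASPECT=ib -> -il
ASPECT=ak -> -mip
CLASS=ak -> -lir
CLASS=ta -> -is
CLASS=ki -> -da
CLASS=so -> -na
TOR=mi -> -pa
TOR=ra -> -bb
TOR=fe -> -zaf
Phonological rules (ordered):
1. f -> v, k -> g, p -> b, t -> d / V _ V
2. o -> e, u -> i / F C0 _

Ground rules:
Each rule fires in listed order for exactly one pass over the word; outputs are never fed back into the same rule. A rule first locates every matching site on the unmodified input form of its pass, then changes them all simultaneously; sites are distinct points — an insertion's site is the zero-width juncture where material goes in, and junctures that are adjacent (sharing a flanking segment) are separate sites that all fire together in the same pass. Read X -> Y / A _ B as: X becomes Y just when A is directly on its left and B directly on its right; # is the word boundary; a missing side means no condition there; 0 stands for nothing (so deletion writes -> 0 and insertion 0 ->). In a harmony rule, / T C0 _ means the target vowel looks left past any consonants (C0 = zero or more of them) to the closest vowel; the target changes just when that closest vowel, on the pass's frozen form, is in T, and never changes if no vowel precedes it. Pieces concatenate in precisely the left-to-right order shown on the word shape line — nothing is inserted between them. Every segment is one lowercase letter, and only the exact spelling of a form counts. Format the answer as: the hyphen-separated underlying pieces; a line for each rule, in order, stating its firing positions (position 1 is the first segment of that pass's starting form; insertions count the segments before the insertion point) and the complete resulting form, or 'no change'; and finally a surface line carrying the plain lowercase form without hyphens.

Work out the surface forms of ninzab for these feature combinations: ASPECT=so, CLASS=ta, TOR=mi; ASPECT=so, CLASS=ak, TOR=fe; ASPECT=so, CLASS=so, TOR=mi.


cell ASPECT=so, CLASS=ta, TOR=mi:
underlying: ninzab-is-lu-pa
1. f -> v, k -> g, p -> b, t -> d / V _ V: fires at position(s) 11: ninzabisluba
2. o -> e, u -> i / F C0 _: fires at position(s) 10: ninzabisliba
surface: ninzabisliba

cell ASPECT=so, CLASS=ak, TOR=fe:
underlying: ninzab-lir-lu-zaf
1. f -> v, k -> g, p -> b, t -> d / V _ V: no change
2. o -> e, u -> i / F C0 _: fires at position(s) 11: ninzablirlizaf
surface: ninzablirlizaf

cell ASPECT=so, CLASS=so, TOR=mi:
underlying: ninzab-na-lu-pa
1. f -> v, k -> g, p -> b, t -> d / V _ V: fires at position(s) 11: ninzabnaluba
2. o -> e, u -> i / F C0 _: no change
surface: ninzabnaluba


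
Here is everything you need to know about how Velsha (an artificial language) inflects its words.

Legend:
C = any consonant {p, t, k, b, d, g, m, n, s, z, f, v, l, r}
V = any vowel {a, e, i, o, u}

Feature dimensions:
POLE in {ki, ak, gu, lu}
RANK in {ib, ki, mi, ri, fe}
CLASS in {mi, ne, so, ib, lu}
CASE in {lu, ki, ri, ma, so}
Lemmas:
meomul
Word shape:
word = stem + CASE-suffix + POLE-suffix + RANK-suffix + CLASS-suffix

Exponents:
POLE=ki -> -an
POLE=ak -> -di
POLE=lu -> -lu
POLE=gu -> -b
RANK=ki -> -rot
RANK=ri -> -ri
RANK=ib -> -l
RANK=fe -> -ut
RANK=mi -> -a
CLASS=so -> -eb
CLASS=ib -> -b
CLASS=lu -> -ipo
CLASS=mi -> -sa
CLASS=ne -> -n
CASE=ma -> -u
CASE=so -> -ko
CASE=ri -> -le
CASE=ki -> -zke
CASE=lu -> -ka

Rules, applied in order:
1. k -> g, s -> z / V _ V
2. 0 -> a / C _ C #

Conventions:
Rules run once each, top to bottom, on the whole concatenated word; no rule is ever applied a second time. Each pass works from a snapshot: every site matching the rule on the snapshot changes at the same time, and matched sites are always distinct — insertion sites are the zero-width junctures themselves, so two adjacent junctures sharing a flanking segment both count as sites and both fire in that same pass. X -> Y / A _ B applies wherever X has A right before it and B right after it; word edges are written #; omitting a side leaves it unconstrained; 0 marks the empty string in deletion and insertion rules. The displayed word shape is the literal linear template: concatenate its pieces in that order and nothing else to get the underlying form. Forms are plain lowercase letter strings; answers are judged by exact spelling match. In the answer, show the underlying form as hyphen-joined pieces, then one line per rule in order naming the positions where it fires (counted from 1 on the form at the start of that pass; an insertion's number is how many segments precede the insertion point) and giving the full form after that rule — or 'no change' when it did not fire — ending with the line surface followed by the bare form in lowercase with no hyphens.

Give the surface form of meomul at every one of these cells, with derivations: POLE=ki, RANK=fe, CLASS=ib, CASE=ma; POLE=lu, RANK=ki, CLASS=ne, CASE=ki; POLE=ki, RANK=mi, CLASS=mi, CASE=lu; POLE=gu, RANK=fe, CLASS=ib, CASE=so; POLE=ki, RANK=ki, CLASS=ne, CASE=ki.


cell POLE=ki, RANK=fe, CLASS=ib, CASE=ma:
underlying: meomul-u-an-ut-b
1. k -> g, s -> z / V _ V: no change
2. 0 -> a / C _ C #: inserts after position(s) 11: meomuluanutab
surface: meomuluanutab

cell POLE=lu, RANK=ki, CLASS=ne, CASE=ki:
underlying: meomul-zke-lu-rot-n
1. k -> g, s -> z / V _ V: no change
2. 0 -> a / C _ C #: inserts after position(s) 14: meomulzkelurotan
surface: meomulzkelurotan

cell POLE=ki, RANK=mi, CLASS=mi, CASE=lu:
underlying: meomul-ka-an-a-sa
1. k -> g, s -> z / V _ V: fires at position(s) 12: meomulkaanaza
2. 0 -> a / C _ C #: no change
surface: meomulkaanaza

cell POLE=gu, RANK=fe, CLASS=ib, CASE=so:
underlying: meomul-ko-b-ut-b
1. k -> g, s -> z / V _ V: no change
2. 0 -> a / C _ C #: inserts after position(s) 11: meomulkobutab
surface: meomulkobutab

cell POLE=ki, RANK=ki, CLASS=ne, CASE=ki:
underlying: meomul-zke-an-rot-n
1. k -> g, s -> z / V _ V: no change
2. 0 -> a / C _ C #: inserts after position(s) 14: meomulzkeanrotan
surface: meomulzkeanrotan


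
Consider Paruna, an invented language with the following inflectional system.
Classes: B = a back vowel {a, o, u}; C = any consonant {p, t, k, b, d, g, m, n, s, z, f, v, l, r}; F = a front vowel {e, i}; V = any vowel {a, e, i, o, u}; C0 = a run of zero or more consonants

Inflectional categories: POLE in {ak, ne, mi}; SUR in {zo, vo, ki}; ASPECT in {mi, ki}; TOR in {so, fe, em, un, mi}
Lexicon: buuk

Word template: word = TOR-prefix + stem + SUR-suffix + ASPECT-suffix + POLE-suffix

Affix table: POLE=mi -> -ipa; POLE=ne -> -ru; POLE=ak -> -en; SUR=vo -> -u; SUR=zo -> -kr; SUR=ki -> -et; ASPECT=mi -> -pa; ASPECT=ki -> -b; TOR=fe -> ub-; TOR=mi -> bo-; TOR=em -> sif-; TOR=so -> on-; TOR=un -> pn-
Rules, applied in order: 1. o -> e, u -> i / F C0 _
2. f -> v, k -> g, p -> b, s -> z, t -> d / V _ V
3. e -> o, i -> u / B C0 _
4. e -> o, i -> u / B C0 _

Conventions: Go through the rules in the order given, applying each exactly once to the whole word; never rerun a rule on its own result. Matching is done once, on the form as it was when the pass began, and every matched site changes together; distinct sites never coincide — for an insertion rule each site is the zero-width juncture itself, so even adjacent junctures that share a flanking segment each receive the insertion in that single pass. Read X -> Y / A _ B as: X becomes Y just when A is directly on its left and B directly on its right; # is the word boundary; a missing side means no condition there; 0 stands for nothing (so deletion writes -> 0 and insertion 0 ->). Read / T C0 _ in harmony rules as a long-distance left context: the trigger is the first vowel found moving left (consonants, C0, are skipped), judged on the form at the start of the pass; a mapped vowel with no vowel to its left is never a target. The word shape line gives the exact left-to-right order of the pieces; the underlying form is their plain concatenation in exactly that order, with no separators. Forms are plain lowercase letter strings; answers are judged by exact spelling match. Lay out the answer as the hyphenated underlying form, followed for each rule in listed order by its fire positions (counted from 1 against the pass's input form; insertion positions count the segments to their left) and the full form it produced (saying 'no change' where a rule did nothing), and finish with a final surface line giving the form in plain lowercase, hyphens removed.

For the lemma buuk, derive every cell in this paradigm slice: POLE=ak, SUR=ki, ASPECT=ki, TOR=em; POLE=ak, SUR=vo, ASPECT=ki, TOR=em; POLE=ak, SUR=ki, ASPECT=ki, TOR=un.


cell POLE=ak, SUR=ki, ASPECT=ki, TOR=em:
underlying: sif-buuk-et-b-en
1. o -> e, u -> i / F C0 _: fires at position(s) 5: sifbiuketben
2. f -> v, k -> g, p -> b, s -> z, t -> d / V _ V: fires at position(s) 7: sifbiugetben
3. e -> o, i -> u / B C0 _: fires at position(s) 8: sifbiugotben
4. e -> o, i -> u / B C0 _: fires at position(s) 11: sifbiugotbon
surface: sifbiugotbon

cell POLE=ak, SUR=vo, ASPECT=ki, TOR=em:
underlying: sif-buuk-u-b-en
1. o -> e, u -> i / F C0 _: fires at position(s) 5: sifbiukuben
2. f -> v, k -> g, p -> b, s -> z, t -> d / V _ V: fires at position(s) 7: sifbiuguben
3. e -> o, i -> u / B C0 _: fires at position(s) 10: sifbiugubon
4. e -> o, i -> u / B C0 _: no change
surface: sifbiugubon

cell POLE=ak, SUR=ki, ASPECT=ki, TOR=un:
underlying: pn-buuk-et-b-en
1. o -> e, u -> i / F C0 _: no change
2. f -> v, k -> g, p -> b, s -> z, t -> d / V _ V: fires at position(s) 6: pnbuugetben
3. e -> o, i -> u / B C0 _: fires at position(s) 7: pnbuugotben
4. e -> o, i -> u / B C0 _: fires at position(s) 10: pnbuugotbon
surface: pnbuugotbon


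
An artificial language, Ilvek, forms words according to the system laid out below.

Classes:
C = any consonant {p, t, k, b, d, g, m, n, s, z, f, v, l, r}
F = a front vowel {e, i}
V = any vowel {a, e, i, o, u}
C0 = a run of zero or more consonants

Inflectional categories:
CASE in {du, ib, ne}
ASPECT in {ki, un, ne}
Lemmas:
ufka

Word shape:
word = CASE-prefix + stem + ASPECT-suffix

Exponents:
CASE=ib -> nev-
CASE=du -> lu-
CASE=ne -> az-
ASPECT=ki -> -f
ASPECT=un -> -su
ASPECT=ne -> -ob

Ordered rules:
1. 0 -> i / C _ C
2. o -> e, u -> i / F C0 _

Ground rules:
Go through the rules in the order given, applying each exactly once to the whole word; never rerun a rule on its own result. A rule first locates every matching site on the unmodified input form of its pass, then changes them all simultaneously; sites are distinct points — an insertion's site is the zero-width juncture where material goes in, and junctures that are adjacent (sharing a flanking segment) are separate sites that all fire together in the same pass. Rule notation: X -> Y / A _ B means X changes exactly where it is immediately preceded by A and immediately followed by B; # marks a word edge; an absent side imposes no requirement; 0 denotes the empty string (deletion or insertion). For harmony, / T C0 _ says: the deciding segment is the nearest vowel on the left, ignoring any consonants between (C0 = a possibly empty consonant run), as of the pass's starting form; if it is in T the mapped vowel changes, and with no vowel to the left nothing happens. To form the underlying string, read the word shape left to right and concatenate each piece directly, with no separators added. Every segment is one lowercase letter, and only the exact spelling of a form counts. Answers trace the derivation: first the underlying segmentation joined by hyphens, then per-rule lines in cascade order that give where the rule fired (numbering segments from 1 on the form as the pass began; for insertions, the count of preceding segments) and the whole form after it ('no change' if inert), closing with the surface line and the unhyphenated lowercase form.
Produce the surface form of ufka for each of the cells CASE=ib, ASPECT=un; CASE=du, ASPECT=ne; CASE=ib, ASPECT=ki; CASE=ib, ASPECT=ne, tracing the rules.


cell CASE=ib, ASPECT=un:
underlying: nev-ufka-su
1. 0 -> i / C _ C: inserts after position(s) 5: nevufikasu
2. o -> e, u -> i / F C0 _: fires at position(s) 4: nevifikasu
surface: nevifikasu

cell CASE=du, ASPECT=ne:
underlying: lu-ufka-ob
1. 0 -> i / C _ C: inserts after position(s) 4: luufikaob
2. o -> e, u -> i / F C0 _: no change
surface: luufikaob

cell CASE=ib, ASPECT=ki:
underlying: nev-ufka-f
1. 0 -> i / C _ C: inserts after position(s) 5: nevufikaf
2. o -> e, u -> i / F C0 _: fires at position(s) 4: nevifikaf
surface: nevifikaf

cell CASE=ib, ASPECT=ne:
underlying: nev-ufka-ob
1. 0 -> i / C _ C: inserts after position(s) 5: nevufikaob
2. o -> e, u -> i / F C0 _: fires at position(s) 4: nevifikaob
surface: nevifikaob


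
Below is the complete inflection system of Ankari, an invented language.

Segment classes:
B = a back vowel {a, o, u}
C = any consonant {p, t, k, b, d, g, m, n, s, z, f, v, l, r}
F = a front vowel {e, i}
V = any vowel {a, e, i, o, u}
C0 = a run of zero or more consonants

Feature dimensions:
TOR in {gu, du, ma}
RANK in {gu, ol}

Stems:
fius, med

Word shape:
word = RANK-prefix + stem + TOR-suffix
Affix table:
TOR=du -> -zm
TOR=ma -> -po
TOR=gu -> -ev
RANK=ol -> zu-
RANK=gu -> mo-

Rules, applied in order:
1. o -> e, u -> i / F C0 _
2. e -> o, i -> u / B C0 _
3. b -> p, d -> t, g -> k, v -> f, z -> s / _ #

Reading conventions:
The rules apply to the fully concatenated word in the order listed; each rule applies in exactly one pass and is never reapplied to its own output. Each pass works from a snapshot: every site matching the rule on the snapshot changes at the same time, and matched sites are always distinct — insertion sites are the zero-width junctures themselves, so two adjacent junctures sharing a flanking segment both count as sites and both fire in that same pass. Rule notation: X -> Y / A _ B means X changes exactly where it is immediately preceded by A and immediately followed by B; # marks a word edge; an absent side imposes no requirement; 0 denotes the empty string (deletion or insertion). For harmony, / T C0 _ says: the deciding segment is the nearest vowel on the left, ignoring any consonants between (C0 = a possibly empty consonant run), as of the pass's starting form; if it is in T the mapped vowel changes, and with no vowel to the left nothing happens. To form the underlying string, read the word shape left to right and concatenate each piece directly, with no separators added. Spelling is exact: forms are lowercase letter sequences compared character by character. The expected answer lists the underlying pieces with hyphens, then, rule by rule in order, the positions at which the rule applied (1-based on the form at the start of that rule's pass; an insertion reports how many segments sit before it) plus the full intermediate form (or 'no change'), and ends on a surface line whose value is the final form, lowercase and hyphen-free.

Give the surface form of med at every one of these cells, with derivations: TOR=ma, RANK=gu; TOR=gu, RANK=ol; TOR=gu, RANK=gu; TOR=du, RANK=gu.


cell TOR=ma, RANK=gu:
underlying: mo-med-po
1. o -> e, u -> i / F C0 _: fires at position(s) 7: momedpe
2. e -> o, i -> u / B C0 _: fires at position(s) 4: momodpe
3. b -> p, d -> t, g -> k, v -> f, z -> s / _ #: no change
surface: momodpe

cell TOR=gu, RANK=ol:
underlying: zu-med-ev
1. o -> e, u -> i / F C0 _: no change
2. e -> o, i -> u / B C0 _: fires at position(s) 4: zumodev
3. b -> p, d -> t, g -> k, v -> f, z -> s / _ #: fires at position(s) 7: zumodef
surface: zumodef

cell TOR=gu, RANK=gu:
underlying: mo-med-ev
1. o -> e, u -> i / F C0 _: no change
2. e -> o, i -> u / B C0 _: fires at position(s) 4: momodev
3. b -> p, d -> t, g -> k, v -> f, z -> s / _ #: fires at position(s) 7: momodef
surface: momodef

cell TOR=du, RANK=gu:
underlying: mo-med-zm
1. o -> e, u -> i / F C0 _: no change
2. e -> o, i -> u / B C0 _: fires at position(s) 4: momodzm
3. b -> p, d -> t, g -> k, v -> f, z -> s / _ #: no change
surface: momodzm


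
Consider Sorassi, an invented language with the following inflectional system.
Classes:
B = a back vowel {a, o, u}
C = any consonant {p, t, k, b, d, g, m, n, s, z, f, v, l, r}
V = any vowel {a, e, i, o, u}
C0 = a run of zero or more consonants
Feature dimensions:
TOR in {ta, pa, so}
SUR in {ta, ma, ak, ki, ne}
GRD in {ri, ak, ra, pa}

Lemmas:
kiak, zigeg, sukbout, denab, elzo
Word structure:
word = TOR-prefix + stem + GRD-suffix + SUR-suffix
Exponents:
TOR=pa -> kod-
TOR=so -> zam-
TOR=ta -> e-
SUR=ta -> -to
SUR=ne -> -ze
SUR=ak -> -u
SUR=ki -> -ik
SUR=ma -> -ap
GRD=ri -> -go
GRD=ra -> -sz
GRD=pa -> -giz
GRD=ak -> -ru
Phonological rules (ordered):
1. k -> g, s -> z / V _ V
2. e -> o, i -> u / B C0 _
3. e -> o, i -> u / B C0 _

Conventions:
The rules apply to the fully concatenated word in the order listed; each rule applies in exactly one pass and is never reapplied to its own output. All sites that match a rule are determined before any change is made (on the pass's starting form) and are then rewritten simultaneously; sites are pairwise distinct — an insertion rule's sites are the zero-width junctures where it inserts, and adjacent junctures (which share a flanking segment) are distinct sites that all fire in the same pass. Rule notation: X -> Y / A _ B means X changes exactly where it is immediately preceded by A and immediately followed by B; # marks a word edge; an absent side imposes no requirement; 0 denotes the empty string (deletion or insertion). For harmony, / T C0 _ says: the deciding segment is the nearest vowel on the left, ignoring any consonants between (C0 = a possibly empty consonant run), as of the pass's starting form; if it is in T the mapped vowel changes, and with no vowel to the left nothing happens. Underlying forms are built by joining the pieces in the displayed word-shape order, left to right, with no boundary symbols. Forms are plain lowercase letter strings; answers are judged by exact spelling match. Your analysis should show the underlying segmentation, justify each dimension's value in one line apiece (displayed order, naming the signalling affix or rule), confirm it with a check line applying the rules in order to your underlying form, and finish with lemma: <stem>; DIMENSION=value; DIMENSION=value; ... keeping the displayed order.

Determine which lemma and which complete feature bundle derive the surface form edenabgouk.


underlying: e-denab-go-ik
TOR=ta - signalled by the affix e-
SUR=ki - signalled by the affix -ik
GRD=ri - signalled by the affix -go
check: edenabgoik -> edenabgoik -> edenabgouk -> edenabgouk
lemma: denab; TOR=ta; SUR=ki; GRD=ri


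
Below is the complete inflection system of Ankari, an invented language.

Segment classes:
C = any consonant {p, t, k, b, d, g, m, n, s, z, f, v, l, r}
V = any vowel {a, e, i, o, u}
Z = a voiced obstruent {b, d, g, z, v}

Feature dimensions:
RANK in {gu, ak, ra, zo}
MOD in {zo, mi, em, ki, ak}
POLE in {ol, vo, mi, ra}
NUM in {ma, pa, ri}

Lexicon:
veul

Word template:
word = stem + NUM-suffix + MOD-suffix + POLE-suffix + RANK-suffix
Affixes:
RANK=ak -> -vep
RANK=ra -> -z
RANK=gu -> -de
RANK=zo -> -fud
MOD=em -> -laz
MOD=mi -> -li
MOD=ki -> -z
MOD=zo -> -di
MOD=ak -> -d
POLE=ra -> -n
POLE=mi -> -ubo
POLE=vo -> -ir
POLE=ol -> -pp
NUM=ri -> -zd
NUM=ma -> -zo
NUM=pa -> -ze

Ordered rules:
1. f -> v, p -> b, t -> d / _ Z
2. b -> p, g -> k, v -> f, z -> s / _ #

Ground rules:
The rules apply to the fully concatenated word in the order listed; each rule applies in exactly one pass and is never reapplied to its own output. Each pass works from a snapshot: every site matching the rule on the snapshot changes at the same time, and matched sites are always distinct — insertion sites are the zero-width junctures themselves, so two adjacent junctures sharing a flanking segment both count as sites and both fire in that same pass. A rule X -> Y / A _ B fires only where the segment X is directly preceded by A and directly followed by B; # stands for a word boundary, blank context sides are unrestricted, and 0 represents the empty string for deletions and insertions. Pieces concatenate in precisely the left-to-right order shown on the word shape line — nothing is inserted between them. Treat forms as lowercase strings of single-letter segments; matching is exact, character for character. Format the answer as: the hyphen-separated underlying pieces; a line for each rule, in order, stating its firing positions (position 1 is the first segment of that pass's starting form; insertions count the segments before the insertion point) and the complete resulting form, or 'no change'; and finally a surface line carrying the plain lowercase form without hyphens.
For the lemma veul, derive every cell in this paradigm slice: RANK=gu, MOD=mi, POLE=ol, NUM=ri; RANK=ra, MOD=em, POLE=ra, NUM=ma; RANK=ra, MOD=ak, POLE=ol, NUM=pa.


cell RANK=gu, MOD=mi, POLE=ol, NUM=ri:
underlying: veul-zd-li-pp-de
1. f -> v, p -> b, t -> d / _ Z: fires at position(s) 10: veulzdlipbde
2. b -> p, g -> k, v -> f, z -> s / _ #: no change
surface: veulzdlipbde

cell RANK=ra, MOD=em, POLE=ra, NUM=ma:
underlying: veul-zo-laz-n-z
1. f -> v, p -> b, t -> d / _ Z: no change
2. b -> p, g -> k, v -> f, z -> s / _ #: fires at position(s) 11: veulzolazns
surface: veulzolazns

cell RANK=ra, MOD=ak, POLE=ol, NUM=pa:
underlying: veul-ze-d-pp-z
1. f -> v, p -> b, t -> d / _ Z: fires at position(s) 9: veulzedpbz
2. b -> p, g -> k, v -> f, z -> s / _ #: fires at position(s) 10: veulzedpbs
surface: veulzedpbs


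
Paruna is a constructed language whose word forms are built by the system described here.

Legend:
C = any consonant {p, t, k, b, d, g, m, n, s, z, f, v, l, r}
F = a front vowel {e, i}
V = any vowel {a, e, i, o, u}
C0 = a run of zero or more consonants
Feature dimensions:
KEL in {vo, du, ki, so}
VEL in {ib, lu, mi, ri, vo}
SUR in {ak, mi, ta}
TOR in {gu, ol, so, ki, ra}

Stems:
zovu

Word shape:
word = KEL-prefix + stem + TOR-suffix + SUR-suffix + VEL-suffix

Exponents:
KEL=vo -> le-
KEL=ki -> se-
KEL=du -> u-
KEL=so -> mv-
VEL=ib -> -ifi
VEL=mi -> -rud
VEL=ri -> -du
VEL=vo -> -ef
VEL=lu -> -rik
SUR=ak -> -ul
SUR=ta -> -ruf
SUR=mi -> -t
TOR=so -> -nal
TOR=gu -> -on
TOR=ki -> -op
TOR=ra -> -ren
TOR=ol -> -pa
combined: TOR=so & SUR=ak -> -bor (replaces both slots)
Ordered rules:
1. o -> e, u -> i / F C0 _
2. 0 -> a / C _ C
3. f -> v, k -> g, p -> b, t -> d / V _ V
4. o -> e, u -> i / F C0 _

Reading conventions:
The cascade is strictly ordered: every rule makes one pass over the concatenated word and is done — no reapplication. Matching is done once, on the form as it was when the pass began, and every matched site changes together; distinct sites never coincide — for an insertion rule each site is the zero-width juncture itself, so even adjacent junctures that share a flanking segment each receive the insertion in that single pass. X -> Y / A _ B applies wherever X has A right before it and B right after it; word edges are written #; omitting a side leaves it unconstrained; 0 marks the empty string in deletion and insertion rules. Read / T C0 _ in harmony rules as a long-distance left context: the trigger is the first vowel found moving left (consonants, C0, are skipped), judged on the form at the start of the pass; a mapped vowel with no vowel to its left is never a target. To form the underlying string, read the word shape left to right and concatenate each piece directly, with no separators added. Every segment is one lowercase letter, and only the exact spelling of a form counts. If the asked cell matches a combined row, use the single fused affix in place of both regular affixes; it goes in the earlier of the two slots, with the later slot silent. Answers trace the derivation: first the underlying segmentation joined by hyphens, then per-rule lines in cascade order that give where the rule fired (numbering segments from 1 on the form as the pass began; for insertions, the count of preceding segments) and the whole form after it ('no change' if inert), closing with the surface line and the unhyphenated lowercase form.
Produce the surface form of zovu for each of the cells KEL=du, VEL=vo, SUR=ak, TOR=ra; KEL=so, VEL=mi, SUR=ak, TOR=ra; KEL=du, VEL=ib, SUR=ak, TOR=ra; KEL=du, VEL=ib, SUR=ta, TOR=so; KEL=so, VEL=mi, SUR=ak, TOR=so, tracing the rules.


cell KEL=du, VEL=vo, SUR=ak, TOR=ra:
underlying: u-zovu-ren-ul-ef
1. o -> e, u -> i / F C0 _: fires at position(s) 9: uzovurenilef
2. 0 -> a / C _ C: no change
3. f -> v, k -> g, p -> b, t -> d / V _ V: no change
4. o -> e, u -> i / F C0 _: no change
surface: uzovurenilef

cell KEL=so, VEL=mi, SUR=ak, TOR=ra:
underlying: mv-zovu-ren-ul-rud
1. o -> e, u -> i / F C0 _: fires at position(s) 10: mvzovurenilrud
2. 0 -> a / C _ C: inserts after position(s) 1, 2, 11: mavazovurenilarud
3. f -> v, k -> g, p -> b, t -> d / V _ V: no change
4. o -> e, u -> i / F C0 _: no change
surface: mavazovurenilarud

cell KEL=du, VEL=ib, SUR=ak, TOR=ra:
underlying: u-zovu-ren-ul-ifi
1. o -> e, u -> i / F C0 _: fires at position(s) 9: uzovurenilifi
2. 0 -> a / C _ C: no change
3. f -> v, k -> g, p -> b, t -> d / V _ V: fires at position(s) 12: uzovurenilivi
4. o -> e, u -> i / F C0 _: no change
surface: uzovurenilivi

cell KEL=du, VEL=ib, SUR=ta, TOR=so:
underlying: u-zovu-nal-ruf-ifi
1. o -> e, u -> i / F C0 _: no change
2. 0 -> a / C _ C: inserts after position(s) 8: uzovunalarufifi
3. f -> v, k -> g, p -> b, t -> d / V _ V: fires at position(s) 12, 14: uzovunalaruvivi
4. o -> e, u -> i / F C0 _: no change
surface: uzovunalaruvivi

cell KEL=so, VEL=mi, SUR=ak, TOR=so:
underlying: mv-zovu-bor-rud
1. o -> e, u -> i / F C0 _: no change
2. 0 -> a / C _ C: inserts after position(s) 1, 2, 9: mavazovuborarud
3. f -> v, k -> g, p -> b, t -> d / V _ V: no change
4. o -> e, u -> i / F C0 _: no change
surface: mavazovuborarud


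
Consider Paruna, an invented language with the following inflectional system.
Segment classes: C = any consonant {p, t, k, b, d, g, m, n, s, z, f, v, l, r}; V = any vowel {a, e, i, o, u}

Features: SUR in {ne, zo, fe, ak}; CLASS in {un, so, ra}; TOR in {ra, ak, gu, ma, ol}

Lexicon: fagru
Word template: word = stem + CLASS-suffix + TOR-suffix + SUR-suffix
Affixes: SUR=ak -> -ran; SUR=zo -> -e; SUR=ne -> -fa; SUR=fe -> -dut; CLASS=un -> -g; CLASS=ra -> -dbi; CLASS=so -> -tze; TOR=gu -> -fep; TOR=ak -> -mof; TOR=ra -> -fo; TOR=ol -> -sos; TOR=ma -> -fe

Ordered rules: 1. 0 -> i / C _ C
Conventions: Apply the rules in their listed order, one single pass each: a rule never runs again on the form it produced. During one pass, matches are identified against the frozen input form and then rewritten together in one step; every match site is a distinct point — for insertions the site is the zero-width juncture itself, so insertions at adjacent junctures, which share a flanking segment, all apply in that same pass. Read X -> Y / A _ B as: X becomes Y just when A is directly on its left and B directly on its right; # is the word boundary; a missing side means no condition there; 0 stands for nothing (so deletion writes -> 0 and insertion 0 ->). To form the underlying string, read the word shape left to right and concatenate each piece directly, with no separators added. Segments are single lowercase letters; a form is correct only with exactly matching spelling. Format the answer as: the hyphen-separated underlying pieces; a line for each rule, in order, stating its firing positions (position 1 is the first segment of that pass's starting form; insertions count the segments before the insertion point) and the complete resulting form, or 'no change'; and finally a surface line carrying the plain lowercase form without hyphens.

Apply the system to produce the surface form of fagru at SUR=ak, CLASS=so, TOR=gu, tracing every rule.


underlying: fagru-tze-fep-ran
1. 0 -> i / C _ C: inserts after position(s) 3, 6, 11: fagirutizefepiran
surface: fagirutizefepiran


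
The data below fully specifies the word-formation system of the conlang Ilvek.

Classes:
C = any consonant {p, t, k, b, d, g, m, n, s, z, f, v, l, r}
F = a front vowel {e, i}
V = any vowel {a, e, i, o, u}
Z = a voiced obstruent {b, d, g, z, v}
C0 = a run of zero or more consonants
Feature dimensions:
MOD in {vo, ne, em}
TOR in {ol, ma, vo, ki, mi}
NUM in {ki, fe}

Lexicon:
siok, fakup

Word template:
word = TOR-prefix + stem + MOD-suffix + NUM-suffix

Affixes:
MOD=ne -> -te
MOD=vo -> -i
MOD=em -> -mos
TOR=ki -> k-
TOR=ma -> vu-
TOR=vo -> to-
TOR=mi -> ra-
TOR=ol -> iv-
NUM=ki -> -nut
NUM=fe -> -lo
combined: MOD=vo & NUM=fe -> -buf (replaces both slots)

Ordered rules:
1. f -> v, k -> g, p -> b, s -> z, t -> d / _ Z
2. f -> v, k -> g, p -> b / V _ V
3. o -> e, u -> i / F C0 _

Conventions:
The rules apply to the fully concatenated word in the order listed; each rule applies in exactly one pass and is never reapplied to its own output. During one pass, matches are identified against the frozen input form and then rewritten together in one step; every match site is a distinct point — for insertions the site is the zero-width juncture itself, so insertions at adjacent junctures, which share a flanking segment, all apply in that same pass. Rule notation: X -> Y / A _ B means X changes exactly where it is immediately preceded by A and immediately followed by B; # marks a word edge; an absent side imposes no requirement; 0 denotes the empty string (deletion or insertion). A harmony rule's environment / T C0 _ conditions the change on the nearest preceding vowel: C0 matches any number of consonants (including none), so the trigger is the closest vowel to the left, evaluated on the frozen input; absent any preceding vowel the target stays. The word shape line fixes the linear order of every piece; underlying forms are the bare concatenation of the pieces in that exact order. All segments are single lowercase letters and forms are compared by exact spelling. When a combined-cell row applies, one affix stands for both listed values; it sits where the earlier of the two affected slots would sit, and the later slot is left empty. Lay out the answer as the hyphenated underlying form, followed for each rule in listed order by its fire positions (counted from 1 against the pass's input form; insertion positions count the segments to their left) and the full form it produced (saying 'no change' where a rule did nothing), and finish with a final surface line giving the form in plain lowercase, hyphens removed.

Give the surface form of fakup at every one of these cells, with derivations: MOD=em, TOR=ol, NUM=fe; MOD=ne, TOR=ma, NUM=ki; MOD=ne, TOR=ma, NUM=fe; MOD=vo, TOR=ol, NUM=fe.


cell MOD=em, TOR=ol, NUM=fe:
underlying: iv-fakup-mos-lo
1. f -> v, k -> g, p -> b, s -> z, t -> d / _ Z: no change
2. f -> v, k -> g, p -> b / V _ V: fires at position(s) 5: ivfagupmoslo
3. o -> e, u -> i / F C0 _: no change
surface: ivfagupmoslo

cell MOD=ne, TOR=ma, NUM=ki:
underlying: vu-fakup-te-nut
1. f -> v, k -> g, p -> b, s -> z, t -> d / _ Z: no change
2. f -> v, k -> g, p -> b / V _ V: fires at position(s) 3, 5: vuvaguptenut
3. o -> e, u -> i / F C0 _: fires at position(s) 11: vuvaguptenit
surface: vuvaguptenit

cell MOD=ne, TOR=ma, NUM=fe:
underlying: vu-fakup-te-lo
1. f -> v, k -> g, p -> b, s -> z, t -> d / _ Z: no change
2. f -> v, k -> g, p -> b / V _ V: fires at position(s) 3, 5: vuvaguptelo
3. o -> e, u -> i / F C0 _: fires at position(s) 11: vuvaguptele
surface: vuvaguptele

cell MOD=vo, TOR=ol, NUM=fe:
underlying: iv-fakup-buf
1. f -> v, k -> g, p -> b, s -> z, t -> d / _ Z: fires at position(s) 7: ivfakubbuf
2. f -> v, k -> g, p -> b / V _ V: fires at position(s) 5: ivfagubbuf
3. o -> e, u -> i / F C0 _: no change
surface: ivfagubbuf
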